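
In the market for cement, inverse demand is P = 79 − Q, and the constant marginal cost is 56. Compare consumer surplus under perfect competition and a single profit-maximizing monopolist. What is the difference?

CS falls by 198.375

Perfect competition: P = MC = 56, so 79 − Q = 56 and Q = 23.
CS = ½·(79 − 56)·23 = 264.5.
A monopolist chooses Q where MR = MC. MR = 79 − 2Q; setting this equal to 56 gives Q = 11.5 and P = 67.5.
CS = ½·(79 − 67.5)·11.5 = 66.125.
Change in consumer surplus: 66.125 − 264.5 = −198.375.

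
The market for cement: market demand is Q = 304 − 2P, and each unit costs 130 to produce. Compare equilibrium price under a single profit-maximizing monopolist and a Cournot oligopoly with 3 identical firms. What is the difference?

Inverting demand: P = 152 − 0.5Q.
Monopoly sets MR = MC: 152 − Q = 130 ⇒ Q = 22, P = 152 − 0.5·22 = 141.
With 3 symmetric Cournot firms, each firm's FOC gives 152 − 2q = 130, so q = 11, Q = 3·11 = 33, and P = 135.5.
Change in equilibrium price: 135.5 − 141 = −5.5.

Equilibrium price falls by 5.5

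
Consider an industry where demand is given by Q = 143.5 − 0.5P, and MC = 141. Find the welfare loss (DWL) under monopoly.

Inverting demand: P = 287 − 2Q.
Perfect competition: P = MC = 141, so 287 − 2Q = 141 and Q = 73.
A monopolist chooses Q where MR = MC. MR = 287 − 4Q; setting this equal to 141 gives Q = 36.5 and P = 214.
DWL is the triangle between Q = 36.5 and Q = 73: ½·(73 − 36.5)·(214 − 141) = 1332.25.

DWL = 1332.25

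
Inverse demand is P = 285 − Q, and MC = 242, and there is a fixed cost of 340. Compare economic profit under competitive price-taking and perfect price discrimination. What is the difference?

π rises by 924.5

Under competition P = MC = 242, so Q = (285 − 242)/1 = 43.
Profit = (242 − 242)·43 − 340 = −340.
A perfectly discriminating monopolist sells every unit with P(Q) ≥ MC(Q), so output equals the competitive quantity Q = 43. Each buyer pays their reservation price, so CS = 0 and the firm captures all surplus.
PS equals the full surplus area, 924.5. Profit = 924.5 − 340 = 584.5.
Change in economic profit: 584.5 − −340 = 924.5.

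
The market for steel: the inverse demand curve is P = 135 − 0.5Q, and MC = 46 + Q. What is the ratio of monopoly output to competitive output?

Q_m/Q_c = 0.75

The monopolist equates marginal revenue to marginal cost: 135 − Q = 46 + Q, so Q = 44.5. From demand, P = 112.75.
Competitive equilibrium sets price equal to marginal cost: 135 − 0.5Q = 46 + Q, so Q = 178/3 and P = 316/3.
Ratio Q_m/Q_c = 44.5/(178/3) = 0.75.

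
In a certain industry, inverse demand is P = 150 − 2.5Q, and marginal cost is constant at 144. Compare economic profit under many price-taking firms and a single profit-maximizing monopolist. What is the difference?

Economic profit rises by 3.6

Perfect competition: P = MC = 144, so 150 − 2.5Q = 144 and Q = 2.4.
Profit = (144 − 144)·2.4 = 0.
The monopolist equates marginal revenue to marginal cost: 150 − 5Q = 144, so Q = 1.2. From demand, P = 147.
Profit = (147 − 144)·1.2 = 3.6.
Change in economic profit: 3.6 − 0 = 3.6.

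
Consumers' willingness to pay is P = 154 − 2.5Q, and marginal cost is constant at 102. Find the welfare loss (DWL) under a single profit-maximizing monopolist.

DWL = 135.2

Perfect competition: P = MC = 102, so 154 − 2.5Q = 102 and Q = 20.8.
The monopolist equates marginal revenue to marginal cost: 154 − 5Q = 102, so Q = 10.4. From demand, P = 128.
DWL is the triangle between Q = 10.4 and Q = 20.8: ½·(20.8 − 10.4)·(128 − 102) = 135.2.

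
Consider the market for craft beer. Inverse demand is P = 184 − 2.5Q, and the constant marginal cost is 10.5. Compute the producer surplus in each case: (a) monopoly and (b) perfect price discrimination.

Monopoly: PS = 3010.225; Perfect PD: PS = 6020.45

The monopolist equates marginal revenue to marginal cost: 184 − 5Q = 10.5, so Q = 34.7. From demand, P = 97.25.
PS = (97.25 − 10.5)·34.7 = 3010.225.
Under first-degree price discrimination the firm charges each unit its demand price and produces up to where P = MC, i.e. Q = 69.4. Consumer surplus is zero; producer surplus equals total surplus.
PS = ½·(184 − 10.5)·69.4 = 6020.45.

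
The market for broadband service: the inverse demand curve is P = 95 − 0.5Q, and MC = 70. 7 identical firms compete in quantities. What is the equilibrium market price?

P = 73.125

Cournot with 7 identical firms: the symmetric best-response condition is 95 − 4q = 70. Each firm produces q = 6.25, total output Q = 43.75, price P = 73.125.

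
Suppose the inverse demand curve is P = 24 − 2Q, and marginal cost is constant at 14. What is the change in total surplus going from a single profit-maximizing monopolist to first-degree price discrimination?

The monopolist equates marginal revenue to marginal cost: 24 − 4Q = 14, so Q = 2.5. From demand, P = 19.
CS = ½·(24 − 19)·2.5 = 6.25; PS = (19 − 14)·2.5 = 12.5; TS = 18.75.
With perfect price discrimination, output is the efficient level Q = 5 (where demand meets MC), but every buyer pays their willingness to pay: CS = 0 and PS = total surplus.
TS = 25 (equal to competitive TS).
Change in total surplus: 25 − 18.75 = 6.25.

TS rises by 6.25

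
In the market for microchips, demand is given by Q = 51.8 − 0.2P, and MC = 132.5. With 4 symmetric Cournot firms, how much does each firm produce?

q_i = 5.06

Inverting demand: P = 259 − 5Q.
Cournot with 4 identical firms: the symmetric best-response condition is 259 − 25q = 132.5. Each firm produces q = 5.06, total output Q = 20.24, price P = 157.8.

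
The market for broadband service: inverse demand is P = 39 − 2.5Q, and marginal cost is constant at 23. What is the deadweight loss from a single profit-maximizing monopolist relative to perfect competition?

Perfect competition: P = MC = 23, so 39 − 2.5Q = 23 and Q = 6.4.
A monopolist chooses Q where MR = MC. MR = 39 − 5Q; setting this equal to 23 gives Q = 3.2 and P = 31.
DWL is the triangle between Q = 3.2 and Q = 6.4: ½·(6.4 − 3.2)·(31 − 23) = 12.8.

DWL = 12.8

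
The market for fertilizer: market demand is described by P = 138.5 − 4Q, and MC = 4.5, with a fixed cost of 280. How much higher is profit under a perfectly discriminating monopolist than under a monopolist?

Profit rises by 1122.25

The monopolist equates marginal revenue to marginal cost: 138.5 − 8Q = 4.5, so Q = 16.75. From demand, P = 71.5.
Profit = (71.5 − 4.5)·16.75 − 280 = 842.25.
With perfect price discrimination, output is the efficient level Q = 33.5 (where demand meets MC), but every buyer pays their willingness to pay: CS = 0 and PS = total surplus.
PS equals the full surplus area, 2244.5. Profit = 2244.5 − 280 = 1964.5.
Change in profit: 1964.5 − 842.25 = 1122.25.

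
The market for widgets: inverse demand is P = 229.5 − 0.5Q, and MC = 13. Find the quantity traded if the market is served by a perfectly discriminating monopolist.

Under first-degree price discrimination the firm charges each unit its demand price and produces up to where P = MC, i.e. Q = 433. Consumer surplus is zero; producer surplus equals total surplus.

Q = 433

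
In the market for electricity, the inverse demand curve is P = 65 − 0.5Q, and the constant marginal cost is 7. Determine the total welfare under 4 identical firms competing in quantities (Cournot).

TS = 3229.44

In a 4-firm Cournot equilibrium, symmetry and the first-order condition give q = (65 − 7)/(2.5) = 23.2. So Q = 92.8 and P = 18.6.
CS = ½·(65 − 18.6)·92.8 = 2152.96; PS = (18.6 − 7)·92.8 = 1076.48; TS = 3229.44.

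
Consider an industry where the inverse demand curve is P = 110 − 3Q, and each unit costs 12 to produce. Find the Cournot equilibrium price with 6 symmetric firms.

P = 26

With 6 symmetric Cournot firms, each firm's FOC gives 110 − 21q = 12, so q = 14/3, Q = 6·14/3 = 28, and P = 26.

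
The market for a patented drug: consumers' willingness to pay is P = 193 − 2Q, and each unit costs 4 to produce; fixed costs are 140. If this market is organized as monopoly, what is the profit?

The monopolist equates marginal revenue to marginal cost: 193 − 4Q = 4, so Q = 47.25. From demand, P = 98.5.
Profit = (98.5 − 4)·47.25 − 140 = 4325.125.

Profit = 4325.125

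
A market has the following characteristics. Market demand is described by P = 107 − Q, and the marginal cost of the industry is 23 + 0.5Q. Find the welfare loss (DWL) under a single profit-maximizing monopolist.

DWL = 376.32

Competitive equilibrium sets price equal to marginal cost: 107 − Q = 23 + 0.5Q, so Q = 56 and P = 51.
The monopolist equates marginal revenue to marginal cost: 107 − 2Q = 23 + 0.5Q, so Q = 33.6. From demand, P = 73.4.
CS = ½·(107 − 51)·56 = 1568; PS = (51·56 − 23·56 − ½·0.5·56²) = 784; TS = 2352.
CS = ½·(107 − 73.4)·33.6 = 564.48; PS = (73.4·33.6 − 23·33.6 − ½·0.5·33.6²) = 1411.2; TS = 1975.68.
DWL = 2352 − 1975.68 = 376.32.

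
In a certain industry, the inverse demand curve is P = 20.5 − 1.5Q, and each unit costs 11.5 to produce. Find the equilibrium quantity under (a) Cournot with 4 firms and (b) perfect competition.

Cournot: Q = 4.8; Competition: Q = 6

Cournot with 4 identical firms: the symmetric best-response condition is 20.5 − 7.5q = 11.5. Each firm produces q = 1.2, total output Q = 4.8, price P = 13.3.
Competitive firms price at marginal cost: P = 11.5, giving Q = 6.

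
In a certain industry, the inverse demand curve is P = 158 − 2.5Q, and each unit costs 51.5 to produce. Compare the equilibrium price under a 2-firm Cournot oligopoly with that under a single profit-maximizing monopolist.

Cournot with 2 identical firms: the symmetric best-response condition is 158 − 7.5q = 51.5. Each firm produces q = 14.2, total output Q = 28.4, price P = 87.
The monopolist equates marginal revenue to marginal cost: 158 − 5Q = 51.5, so Q = 21.3. From demand, P = 104.75.

Cournot: P = 87; Monopoly: P = 104.75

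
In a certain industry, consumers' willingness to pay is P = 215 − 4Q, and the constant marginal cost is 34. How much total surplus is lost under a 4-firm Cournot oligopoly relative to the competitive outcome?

DWL = 163.805

Perfect competition: P = MC = 34, so 215 − 4Q = 34 and Q = 45.25.
Cournot with 4 identical firms: the symmetric best-response condition is 215 − 20q = 34. Each firm produces q = 9.05, total output Q = 36.2, price P = 70.2.
DWL is the triangle between Q = 36.2 and Q = 45.25: ½·(45.25 − 36.2)·(70.2 − 34) = 163.805.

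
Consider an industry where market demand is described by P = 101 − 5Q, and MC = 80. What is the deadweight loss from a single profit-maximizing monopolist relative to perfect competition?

DWL = 11.025

Perfect competition: P = MC = 80, so 101 − 5Q = 80 and Q = 4.2.
The monopolist equates marginal revenue to marginal cost: 101 − 10Q = 80, so Q = 2.1. From demand, P = 90.5.
DWL is the triangle between Q = 2.1 and Q = 4.2: ½·(4.2 − 2.1)·(90.5 − 80) = 11.025.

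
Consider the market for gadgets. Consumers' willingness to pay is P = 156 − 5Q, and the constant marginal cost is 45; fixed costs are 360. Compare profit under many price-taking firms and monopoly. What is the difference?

π rises by 616.05

Under competition P = MC = 45, so Q = (156 − 45)/5 = 22.2.
Profit = (45 − 45)·22.2 − 360 = −360.
The monopolist equates marginal revenue to marginal cost: 156 − 10Q = 45, so Q = 11.1. From demand, P = 100.5.
Profit = (100.5 − 45)·11.1 − 360 = 256.05.
Change in profit: 256.05 − −360 = 616.05.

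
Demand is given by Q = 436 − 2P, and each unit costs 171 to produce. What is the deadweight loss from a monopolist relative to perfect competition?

DWL = 552.25

Inverting demand: P = 218 − 0.5Q.
Under competition P = MC = 171, so Q = (218 − 171)/0.5 = 94.
Monopoly sets MR = MC: 218 − Q = 171 ⇒ Q = 47, P = 218 − 0.5·47 = 194.5.
DWL is the triangle between Q = 47 and Q = 94: ½·(94 − 47)·(194.5 − 171) = 552.25.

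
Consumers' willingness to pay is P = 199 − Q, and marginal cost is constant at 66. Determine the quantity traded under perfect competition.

Q = 133

Perfect competition: P = MC = 66, so 199 − Q = 66 and Q = 133.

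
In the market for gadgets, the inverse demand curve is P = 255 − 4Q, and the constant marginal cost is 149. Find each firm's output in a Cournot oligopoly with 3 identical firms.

With 3 symmetric Cournot firms, each firm's FOC gives 255 − 16q = 149, so q = 6.625, Q = 3·6.625 = 19.875, and P = 175.5.

q_i = 6.625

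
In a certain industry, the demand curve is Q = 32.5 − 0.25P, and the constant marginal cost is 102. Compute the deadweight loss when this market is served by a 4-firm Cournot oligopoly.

Inverting demand: P = 130 − 4Q.
Under competition P = MC = 102, so Q = (130 − 102)/4 = 7.
Cournot with 4 identical firms: the symmetric best-response condition is 130 − 20q = 102. Each firm produces q = 1.4, total output Q = 5.6, price P = 107.6.
DWL is the triangle between Q = 5.6 and Q = 7: ½·(7 − 5.6)·(107.6 − 102) = 3.92.

DWL = 3.92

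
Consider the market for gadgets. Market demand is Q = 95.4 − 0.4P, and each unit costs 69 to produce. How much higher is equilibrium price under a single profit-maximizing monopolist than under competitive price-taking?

P rises by 84.75

Inverting demand: P = 238.5 − 2.5Q.
Perfect competition: P = MC = 69, so 238.5 − 2.5Q = 69 and Q = 67.8.
Monopoly sets MR = MC: 238.5 − 5Q = 69 ⇒ Q = 33.9, P = 238.5 − 2.5·33.9 = 153.75.
Change in equilibrium price: 153.75 − 69 = 84.75.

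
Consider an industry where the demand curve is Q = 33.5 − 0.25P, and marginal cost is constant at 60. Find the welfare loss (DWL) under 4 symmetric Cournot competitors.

DWL = 27.38

Inverting demand: P = 134 − 4Q.
Perfect competition: P = MC = 60, so 134 − 4Q = 60 and Q = 18.5.
Cournot with 4 identical firms: the symmetric best-response condition is 134 − 20q = 60. Each firm produces q = 3.7, total output Q = 14.8, price P = 74.8.
DWL is the triangle between Q = 14.8 and Q = 18.5: ½·(18.5 − 14.8)·(74.8 − 60) = 27.38.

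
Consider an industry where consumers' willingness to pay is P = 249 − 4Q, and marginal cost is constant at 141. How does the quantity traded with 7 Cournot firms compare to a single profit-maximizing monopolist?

Cournot: Q = 23.625; Monopoly: Q = 13.5

With 7 symmetric Cournot firms, each firm's FOC gives 249 − 32q = 141, so q = 3.375, Q = 7·3.375 = 23.625, and P = 154.5.
The monopolist equates marginal revenue to marginal cost: 249 − 8Q = 141, so Q = 13.5. From demand, P = 195.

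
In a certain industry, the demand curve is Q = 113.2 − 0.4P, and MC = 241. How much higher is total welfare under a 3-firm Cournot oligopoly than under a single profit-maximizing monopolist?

Inverting demand: P = 283 − 2.5Q.
Monopoly sets MR = MC: 283 − 5Q = 241 ⇒ Q = 8.4, P = 283 − 2.5·8.4 = 262.
CS = ½·(283 − 262)·8.4 = 88.2; PS = (262 − 241)·8.4 = 176.4; TS = 264.6.
In a 3-firm Cournot equilibrium, symmetry and the first-order condition give q = (283 − 241)/(10) = 4.2. So Q = 12.6 and P = 251.5.
CS = ½·(283 − 251.5)·12.6 = 198.45; PS = (251.5 − 241)·12.6 = 132.3; TS = 330.75.
Change in total welfare: 330.75 − 264.6 = 66.15.

Total welfare rises by 66.15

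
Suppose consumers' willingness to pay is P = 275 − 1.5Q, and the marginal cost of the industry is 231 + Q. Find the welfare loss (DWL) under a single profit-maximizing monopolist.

Under competition P = MC: 275 − 1.5Q = 231 + Q ⇒ Q = 17.6, P = 248.6.
A monopolist chooses Q where MR = MC. MR = 275 − 3Q; setting this equal to 231 + Q gives Q = 11 and P = 258.5.
CS = ½·(275 − 248.6)·17.6 = 232.32; PS = (248.6·17.6 − 231·17.6 − ½·1·17.6²) = 154.88; TS = 387.2.
CS = ½·(275 − 258.5)·11 = 90.75; PS = (258.5·11 − 231·11 − ½·1·11²) = 242; TS = 332.75.
DWL = 387.2 − 332.75 = 54.45.

DWL = 54.45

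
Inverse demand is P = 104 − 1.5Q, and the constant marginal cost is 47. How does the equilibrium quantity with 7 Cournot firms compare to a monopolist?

Cournot with 7 identical firms: the symmetric best-response condition is 104 − 12q = 47. Each firm produces q = 4.75, total output Q = 33.25, price P = 54.125.
The monopolist equates marginal revenue to marginal cost: 104 − 3Q = 47, so Q = 19. From demand, P = 75.5.

Cournot: Q = 33.25; Monopoly: Q = 19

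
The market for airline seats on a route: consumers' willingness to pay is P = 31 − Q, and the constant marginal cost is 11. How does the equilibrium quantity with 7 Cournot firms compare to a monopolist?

Cournot: Q = 17.5; Monopoly: Q = 10

With 7 symmetric Cournot firms, each firm's FOC gives 31 − 8q = 11, so q = 2.5, Q = 7·2.5 = 17.5, and P = 13.5.
Monopoly sets MR = MC: 31 − 2Q = 11 ⇒ Q = 10, P = 31 − 10 = 21.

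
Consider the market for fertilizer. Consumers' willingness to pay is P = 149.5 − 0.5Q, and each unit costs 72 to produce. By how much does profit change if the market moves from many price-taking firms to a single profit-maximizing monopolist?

Under competition P = MC = 72, so Q = (149.5 − 72)/0.5 = 155.
Profit = (72 − 72)·155 = 0.
A monopolist chooses Q where MR = MC. MR = 149.5 − Q; setting this equal to 72 gives Q = 77.5 and P = 110.75.
Profit = (110.75 − 72)·77.5 = 3003.125.
Change in profit: 3003.125 − 0 = 3003.125.

Profit rises by 3003.125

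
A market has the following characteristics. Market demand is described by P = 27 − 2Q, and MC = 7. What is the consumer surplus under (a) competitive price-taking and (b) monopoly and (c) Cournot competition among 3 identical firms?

Competition: CS = 100; Monopoly: CS = 25; Cournot: CS = 56.25

Under competition P = MC = 7, so Q = (27 − 7)/2 = 10.
CS = ½·(27 − 7)·10 = 100.
Monopoly sets MR = MC: 27 − 4Q = 7 ⇒ Q = 5, P = 27 − 2·5 = 17.
CS = ½·(27 − 17)·5 = 25.
Cournot with 3 identical firms: the symmetric best-response condition is 27 − 8q = 7. Each firm produces q = 2.5, total output Q = 7.5, price P = 12.
CS = ½·(27 − 12)·7.5 = 56.25.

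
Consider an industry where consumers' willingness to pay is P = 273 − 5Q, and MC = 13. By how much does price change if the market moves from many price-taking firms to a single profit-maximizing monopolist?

Price rises by 130

Under competition P = MC = 13, so Q = (273 − 13)/5 = 52.
The monopolist equates marginal revenue to marginal cost: 273 − 10Q = 13, so Q = 26. From demand, P = 143.
Change in price: 143 − 13 = 130.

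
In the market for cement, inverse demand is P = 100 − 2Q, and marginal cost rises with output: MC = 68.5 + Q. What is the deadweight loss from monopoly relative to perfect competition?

DWL = 26.46

Under competition P = MC: 100 − 2Q = 68.5 + Q ⇒ Q = 10.5, P = 79.
A monopolist chooses Q where MR = MC. MR = 100 − 4Q; setting this equal to 68.5 + Q gives Q = 6.3 and P = 87.4.
CS = ½·(100 − 79)·10.5 = 110.25; PS = (79·10.5 − 68.5·10.5 − ½·1·10.5²) = 55.125; TS = 165.375.
CS = ½·(100 − 87.4)·6.3 = 39.69; PS = (87.4·6.3 − 68.5·6.3 − ½·1·6.3²) = 99.225; TS = 138.915.
DWL = 165.375 − 138.915 = 26.46.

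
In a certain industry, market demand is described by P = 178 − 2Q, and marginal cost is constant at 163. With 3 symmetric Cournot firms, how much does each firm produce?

In a 3-firm Cournot equilibrium, symmetry and the first-order condition give q = (178 − 163)/(8) = 1.875. So Q = 5.625 and P = 166.75.

q_i = 1.875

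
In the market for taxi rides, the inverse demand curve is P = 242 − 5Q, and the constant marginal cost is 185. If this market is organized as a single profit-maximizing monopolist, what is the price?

The monopolist equates marginal revenue to marginal cost: 242 − 10Q = 185, so Q = 5.7. From demand, P = 213.5.

P = 213.5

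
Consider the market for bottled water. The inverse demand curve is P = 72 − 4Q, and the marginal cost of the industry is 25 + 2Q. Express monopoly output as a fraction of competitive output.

Monopoly sets MR = MC: 72 − 8Q = 25 + 2Q ⇒ Q = 4.7, P = 72 − 4·4.7 = 53.2.
Under competition P = MC: 72 − 4Q = 25 + 2Q ⇒ Q = 47/6, P = 122/3.
Ratio Q_m/Q_c = 4.7/(47/6) = 0.6.

Q_m/Q_c = 0.6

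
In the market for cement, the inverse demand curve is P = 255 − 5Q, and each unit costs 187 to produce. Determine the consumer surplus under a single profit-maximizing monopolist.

A monopolist chooses Q where MR = MC. MR = 255 − 10Q; setting this equal to 187 gives Q = 6.8 and P = 221.
CS = ½·(255 − 221)·6.8 = 115.6.

CS = 115.6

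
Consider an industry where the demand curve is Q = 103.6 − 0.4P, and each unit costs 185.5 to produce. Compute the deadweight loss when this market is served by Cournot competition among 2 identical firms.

DWL = 120.05

Inverting demand: P = 259 − 2.5Q.
Under competition P = MC = 185.5, so Q = (259 − 185.5)/2.5 = 29.4.
With 2 symmetric Cournot firms, each firm's FOC gives 259 − 7.5q = 185.5, so q = 9.8, Q = 2·9.8 = 19.6, and P = 210.
DWL is the triangle between Q = 19.6 and Q = 29.4: ½·(29.4 − 19.6)·(210 − 185.5) = 120.05.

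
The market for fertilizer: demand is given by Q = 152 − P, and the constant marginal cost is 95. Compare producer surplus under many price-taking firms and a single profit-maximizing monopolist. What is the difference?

Inverting demand: P = 152 − Q.
Under competition P = MC = 95, so Q = (152 − 95)/1 = 57.
PS = (95 − 95)·57 = 0.
Monopoly sets MR = MC: 152 − 2Q = 95 ⇒ Q = 28.5, P = 152 − 28.5 = 123.5.
PS = (123.5 − 95)·28.5 = 812.25.
Change in producer surplus: 812.25 − 0 = 812.25.

PS rises by 812.25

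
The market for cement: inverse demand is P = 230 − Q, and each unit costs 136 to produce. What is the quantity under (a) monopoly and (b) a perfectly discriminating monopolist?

Monopoly sets MR = MC: 230 − 2Q = 136 ⇒ Q = 47, P = 230 − 47 = 183.
With perfect price discrimination, output is the efficient level Q = 94 (where demand meets MC), but every buyer pays their willingness to pay: CS = 0 and PS = total surplus.

Monopoly: Q = 47; Perfect PD: Q = 94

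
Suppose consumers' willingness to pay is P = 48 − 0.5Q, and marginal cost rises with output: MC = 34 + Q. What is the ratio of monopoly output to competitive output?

Monopoly sets MR = MC: 48 − Q = 34 + Q ⇒ Q = 7, P = 48 − 0.5·7 = 44.5.
Competitive equilibrium sets price equal to marginal cost: 48 − 0.5Q = 34 + Q, so Q = 28/3 and P = 130/3.
Ratio Q_m/Q_c = 7/(28/3) = 0.75.

Q_m/Q_c = 0.75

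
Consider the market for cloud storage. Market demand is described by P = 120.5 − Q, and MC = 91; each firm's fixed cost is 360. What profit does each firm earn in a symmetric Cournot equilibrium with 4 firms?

π_i = −325.19

With 4 symmetric Cournot firms, each firm's FOC gives 120.5 − 5q = 91, so q = 5.9, Q = 4·5.9 = 23.6, and P = 96.9.
Each firm's profit = (96.9 − 91)·5.9 − 360 = −325.19.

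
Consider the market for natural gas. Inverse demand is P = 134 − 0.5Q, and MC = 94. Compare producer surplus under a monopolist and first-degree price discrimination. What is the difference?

Producer surplus rises by 800

The monopolist equates marginal revenue to marginal cost: 134 − Q = 94, so Q = 40. From demand, P = 114.
PS = (114 − 94)·40 = 800.
Under first-degree price discrimination the firm charges each unit its demand price and produces up to where P = MC, i.e. Q = 80. Consumer surplus is zero; producer surplus equals total surplus.
PS = ½·(134 − 94)·80 = 1600.
Change in producer surplus: 1600 − 800 = 800.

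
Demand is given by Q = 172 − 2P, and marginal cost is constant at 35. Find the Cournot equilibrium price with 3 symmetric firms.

Inverting demand: P = 86 − 0.5Q.
With 3 symmetric Cournot firms, each firm's FOC gives 86 − 2q = 35, so q = 25.5, Q = 3·25.5 = 76.5, and P = 47.75.

P = 47.75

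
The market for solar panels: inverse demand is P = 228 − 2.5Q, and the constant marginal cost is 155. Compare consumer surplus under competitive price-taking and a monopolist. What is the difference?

CS falls by 799.35

Competitive firms price at marginal cost: P = 155, giving Q = 29.2.
CS = ½·(228 − 155)·29.2 = 1065.8.
Monopoly sets MR = MC: 228 − 5Q = 155 ⇒ Q = 14.6, P = 228 − 2.5·14.6 = 191.5.
CS = ½·(228 − 191.5)·14.6 = 266.45.
Change in consumer surplus: 266.45 − 1065.8 = −799.35.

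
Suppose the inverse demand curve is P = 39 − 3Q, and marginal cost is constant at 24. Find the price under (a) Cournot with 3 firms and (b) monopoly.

Cournot: P = 27.75; Monopoly: P = 31.5

With 3 symmetric Cournot firms, each firm's FOC gives 39 − 12q = 24, so q = 1.25, Q = 3·1.25 = 3.75, and P = 27.75.
A monopolist chooses Q where MR = MC. MR = 39 − 6Q; setting this equal to 24 gives Q = 2.5 and P = 31.5.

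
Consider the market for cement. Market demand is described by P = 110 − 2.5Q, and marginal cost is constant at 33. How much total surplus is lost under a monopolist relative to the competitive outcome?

Perfect competition: P = MC = 33, so 110 − 2.5Q = 33 and Q = 30.8.
A monopolist chooses Q where MR = MC. MR = 110 − 5Q; setting this equal to 33 gives Q = 15.4 and P = 71.5.
DWL is the triangle between Q = 15.4 and Q = 30.8: ½·(30.8 − 15.4)·(71.5 − 33) = 296.45.

DWL = 296.45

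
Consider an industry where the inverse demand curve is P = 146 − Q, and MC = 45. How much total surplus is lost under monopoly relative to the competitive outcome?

DWL = 1275.125

Perfect competition: P = MC = 45, so 146 − Q = 45 and Q = 101.
A monopolist chooses Q where MR = MC. MR = 146 − 2Q; setting this equal to 45 gives Q = 50.5 and P = 95.5.
DWL is the triangle between Q = 50.5 and Q = 101: ½·(101 − 50.5)·(95.5 − 45) = 1275.125.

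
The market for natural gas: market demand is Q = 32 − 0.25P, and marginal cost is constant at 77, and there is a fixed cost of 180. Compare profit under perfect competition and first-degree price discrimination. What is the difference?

Inverting demand: P = 128 − 4Q.
Under competition P = MC = 77, so Q = (128 − 77)/4 = 12.75.
Profit = (77 − 77)·12.75 − 180 = −180.
With perfect price discrimination, output is the efficient level Q = 12.75 (where demand meets MC), but every buyer pays their willingness to pay: CS = 0 and PS = total surplus.
PS equals the full surplus area, 325.125. Profit = 325.125 − 180 = 145.125.
Change in profit: 145.125 − −180 = 325.125.

π rises by 325.125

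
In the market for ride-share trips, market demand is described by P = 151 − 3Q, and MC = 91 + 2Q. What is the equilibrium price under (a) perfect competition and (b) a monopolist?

Competition: P = 115; Monopoly: P = 128.5

Under competition P = MC: 151 − 3Q = 91 + 2Q ⇒ Q = 12, P = 115.
The monopolist equates marginal revenue to marginal cost: 151 − 6Q = 91 + 2Q, so Q = 7.5. From demand, P = 128.5.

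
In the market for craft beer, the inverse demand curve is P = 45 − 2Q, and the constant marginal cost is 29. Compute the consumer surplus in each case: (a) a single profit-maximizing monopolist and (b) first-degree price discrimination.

The monopolist equates marginal revenue to marginal cost: 45 − 4Q = 29, so Q = 4. From demand, P = 37.
CS = ½·(45 − 37)·4 = 16.
Under first-degree price discrimination the firm charges each unit its demand price and produces up to where P = MC, i.e. Q = 8. Consumer surplus is zero; producer surplus equals total surplus.
CS = 0.

Monopoly: CS = 16; Perfect PD: CS = 0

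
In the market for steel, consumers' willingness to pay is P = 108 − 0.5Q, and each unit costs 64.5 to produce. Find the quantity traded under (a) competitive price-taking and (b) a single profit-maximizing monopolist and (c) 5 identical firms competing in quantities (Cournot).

Competitive firms price at marginal cost: P = 64.5, giving Q = 87.
A monopolist chooses Q where MR = MC. MR = 108 − Q; setting this equal to 64.5 gives Q = 43.5 and P = 86.25.
With 5 symmetric Cournot firms, each firm's FOC gives 108 − 3q = 64.5, so q = 14.5, Q = 5·14.5 = 72.5, and P = 71.75.

Competition: Q = 87; Monopoly: Q = 43.5; Cournot: Q = 72.5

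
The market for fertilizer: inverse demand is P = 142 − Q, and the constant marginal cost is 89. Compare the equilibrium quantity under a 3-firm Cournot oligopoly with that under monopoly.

In a 3-firm Cournot equilibrium, symmetry and the first-order condition give q = (142 − 89)/(4) = 13.25. So Q = 39.75 and P = 102.25.
A monopolist chooses Q where MR = MC. MR = 142 − 2Q; setting this equal to 89 gives Q = 26.5 and P = 115.5.

Cournot: Q = 39.75; Monopoly: Q = 26.5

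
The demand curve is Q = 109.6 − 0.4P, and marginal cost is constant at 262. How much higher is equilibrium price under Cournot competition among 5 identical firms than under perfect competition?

P rises by 2

Inverting demand: P = 274 − 2.5Q.
Competitive firms price at marginal cost: P = 262, giving Q = 4.8.
With 5 symmetric Cournot firms, each firm's FOC gives 274 − 15q = 262, so q = 0.8, Q = 5·0.8 = 4, and P = 264.
Change in equilibrium price: 264 − 262 = 2.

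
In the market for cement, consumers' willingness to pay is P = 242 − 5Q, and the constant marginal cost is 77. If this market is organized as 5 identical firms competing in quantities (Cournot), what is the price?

P = 104.5

Cournot with 5 identical firms: the symmetric best-response condition is 242 − 30q = 77. Each firm produces q = 5.5, total output Q = 27.5, price P = 104.5.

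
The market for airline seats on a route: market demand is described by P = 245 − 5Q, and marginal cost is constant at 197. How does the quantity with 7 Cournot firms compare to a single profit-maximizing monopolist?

Cournot: Q = 8.4; Monopoly: Q = 4.8

With 7 symmetric Cournot firms, each firm's FOC gives 245 − 40q = 197, so q = 1.2, Q = 7·1.2 = 8.4, and P = 203.
Monopoly sets MR = MC: 245 − 10Q = 197 ⇒ Q = 4.8, P = 245 − 5·4.8 = 221.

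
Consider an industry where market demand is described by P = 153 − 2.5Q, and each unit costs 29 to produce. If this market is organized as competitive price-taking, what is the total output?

Competitive firms price at marginal cost: P = 29, giving Q = 49.6.

Q = 49.6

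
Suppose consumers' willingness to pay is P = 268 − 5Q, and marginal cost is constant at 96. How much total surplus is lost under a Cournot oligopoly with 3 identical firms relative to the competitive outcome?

Competitive firms price at marginal cost: P = 96, giving Q = 34.4.
With 3 symmetric Cournot firms, each firm's FOC gives 268 − 20q = 96, so q = 8.6, Q = 3·8.6 = 25.8, and P = 139.
DWL is the triangle between Q = 25.8 and Q = 34.4: ½·(34.4 − 25.8)·(139 − 96) = 184.9.

DWL = 184.9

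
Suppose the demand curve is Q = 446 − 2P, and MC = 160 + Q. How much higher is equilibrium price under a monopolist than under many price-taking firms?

P rises by 5.25

Inverting demand: P = 223 − 0.5Q.
Under competition P = MC: 223 − 0.5Q = 160 + Q ⇒ Q = 42, P = 202.
The monopolist equates marginal revenue to marginal cost: 223 − Q = 160 + Q, so Q = 31.5. From demand, P = 207.25.
Change in equilibrium price: 207.25 − 202 = 5.25.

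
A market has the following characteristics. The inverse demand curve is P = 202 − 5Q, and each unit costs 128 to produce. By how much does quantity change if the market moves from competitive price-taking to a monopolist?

Perfect competition: P = MC = 128, so 202 − 5Q = 128 and Q = 14.8.
A monopolist chooses Q where MR = MC. MR = 202 − 10Q; setting this equal to 128 gives Q = 7.4 and P = 165.
Change in quantity: 7.4 − 14.8 = −7.4.

Quantity falls by 7.4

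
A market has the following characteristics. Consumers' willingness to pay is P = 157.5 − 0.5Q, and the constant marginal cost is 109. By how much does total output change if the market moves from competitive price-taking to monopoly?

Total output falls by 48.5

Perfect competition: P = MC = 109, so 157.5 − 0.5Q = 109 and Q = 97.
A monopolist chooses Q where MR = MC. MR = 157.5 − Q; setting this equal to 109 gives Q = 48.5 and P = 133.25.
Change in total output: 48.5 − 97 = −48.5.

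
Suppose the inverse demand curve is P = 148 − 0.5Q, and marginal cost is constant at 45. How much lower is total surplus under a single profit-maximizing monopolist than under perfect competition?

Under competition P = MC = 45, so Q = (148 − 45)/0.5 = 206.
CS = ½·(148 − 45)·206 = 10609; PS = (45 − 45)·206 = 0; TS = 10609.
The monopolist equates marginal revenue to marginal cost: 148 − Q = 45, so Q = 103. From demand, P = 96.5.
CS = ½·(148 − 96.5)·103 = 2652.25; PS = (96.5 − 45)·103 = 5304.5; TS = 7956.75.
Change in total surplus: 7956.75 − 10609 = −2652.25.

Total surplus falls by 2652.25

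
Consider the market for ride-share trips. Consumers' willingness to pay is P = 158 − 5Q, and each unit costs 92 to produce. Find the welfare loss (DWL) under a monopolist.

DWL = 108.9

Perfect competition: P = MC = 92, so 158 − 5Q = 92 and Q = 13.2.
A monopolist chooses Q where MR = MC. MR = 158 − 10Q; setting this equal to 92 gives Q = 6.6 and P = 125.
DWL is the triangle between Q = 6.6 and Q = 13.2: ½·(13.2 − 6.6)·(125 − 92) = 108.9.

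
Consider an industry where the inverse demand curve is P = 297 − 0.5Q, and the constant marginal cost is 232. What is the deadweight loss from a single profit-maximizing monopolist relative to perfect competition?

DWL = 1056.25

Competitive firms price at marginal cost: P = 232, giving Q = 130.
Monopoly sets MR = MC: 297 − Q = 232 ⇒ Q = 65, P = 297 − 0.5·65 = 264.5.
DWL is the triangle between Q = 65 and Q = 130: ½·(130 − 65)·(264.5 − 232) = 1056.25.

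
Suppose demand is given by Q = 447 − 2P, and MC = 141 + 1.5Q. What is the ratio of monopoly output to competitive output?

Q_m/Q_c = 0.8

Inverting demand: P = 223.5 − 0.5Q.
The monopolist equates marginal revenue to marginal cost: 223.5 − Q = 141 + 1.5Q, so Q = 33. From demand, P = 207.
Under competition P = MC: 223.5 − 0.5Q = 141 + 1.5Q ⇒ Q = 41.25, P = 202.875.
Ratio Q_m/Q_c = 33/41.25 = 0.8.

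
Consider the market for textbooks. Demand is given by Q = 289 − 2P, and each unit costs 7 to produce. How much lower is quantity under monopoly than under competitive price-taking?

Inverting demand: P = 144.5 − 0.5Q.
Competitive firms price at marginal cost: P = 7, giving Q = 275.
The monopolist equates marginal revenue to marginal cost: 144.5 − Q = 7, so Q = 137.5. From demand, P = 75.75.
Change in quantity: 137.5 − 275 = −137.5.

Q falls by 137.5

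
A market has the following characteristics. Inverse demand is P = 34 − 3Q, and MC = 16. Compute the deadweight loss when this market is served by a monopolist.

DWL = 13.5

Perfect competition: P = MC = 16, so 34 − 3Q = 16 and Q = 6.
Monopoly sets MR = MC: 34 − 6Q = 16 ⇒ Q = 3, P = 34 − 3·3 = 25.
DWL is the triangle between Q = 3 and Q = 6: ½·(6 − 3)·(25 − 16) = 13.5.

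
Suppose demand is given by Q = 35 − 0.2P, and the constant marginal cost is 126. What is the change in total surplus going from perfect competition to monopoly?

Inverting demand: P = 175 − 5Q.
Under competition P = MC = 126, so Q = (175 − 126)/5 = 9.8.
CS = ½·(175 − 126)·9.8 = 240.1; PS = (126 − 126)·9.8 = 0; TS = 240.1.
A monopolist chooses Q where MR = MC. MR = 175 − 10Q; setting this equal to 126 gives Q = 4.9 and P = 150.5.
CS = ½·(175 − 150.5)·4.9 = 60.025; PS = (150.5 − 126)·4.9 = 120.05; TS = 180.075.
Change in total surplus: 180.075 − 240.1 = −60.025.

Total surplus falls by 60.025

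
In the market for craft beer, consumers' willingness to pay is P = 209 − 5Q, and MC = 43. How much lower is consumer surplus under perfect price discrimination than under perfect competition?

Consumer surplus falls by 2755.6

Competitive firms price at marginal cost: P = 43, giving Q = 33.2.
CS = ½·(209 − 43)·33.2 = 2755.6.
Under first-degree price discrimination the firm charges each unit its demand price and produces up to where P = MC, i.e. Q = 33.2. Consumer surplus is zero; producer surplus equals total surplus.
CS = 0.
Change in consumer surplus: 0 − 2755.6 = −2755.6.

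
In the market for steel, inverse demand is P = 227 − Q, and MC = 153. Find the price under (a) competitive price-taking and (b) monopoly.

Competition: P = 153; Monopoly: P = 190

Competitive firms price at marginal cost: P = 153, giving Q = 74.
A monopolist chooses Q where MR = MC. MR = 227 − 2Q; setting this equal to 153 gives Q = 37 and P = 190.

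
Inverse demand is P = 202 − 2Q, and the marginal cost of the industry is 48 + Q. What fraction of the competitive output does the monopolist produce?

Monopoly sets MR = MC: 202 − 4Q = 48 + Q ⇒ Q = 30.8, P = 202 − 2·30.8 = 140.4.
Competitive equilibrium sets price equal to marginal cost: 202 − 2Q = 48 + Q, so Q = 154/3 and P = 298/3.
Ratio Q_m/Q_c = 30.8/(154/3) = 0.6.

Q_m/Q_c = 0.6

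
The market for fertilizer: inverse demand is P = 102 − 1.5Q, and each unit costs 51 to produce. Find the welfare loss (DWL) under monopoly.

DWL = 216.75

Under competition P = MC = 51, so Q = (102 − 51)/1.5 = 34.
Monopoly sets MR = MC: 102 − 3Q = 51 ⇒ Q = 17, P = 102 − 1.5·17 = 76.5.
DWL is the triangle between Q = 17 and Q = 34: ½·(34 − 17)·(76.5 − 51) = 216.75.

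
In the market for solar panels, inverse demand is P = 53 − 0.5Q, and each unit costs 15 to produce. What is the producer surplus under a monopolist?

PS = 722

Monopoly sets MR = MC: 53 − Q = 15 ⇒ Q = 38, P = 53 − 0.5·38 = 34.
PS = (34 − 15)·38 = 722.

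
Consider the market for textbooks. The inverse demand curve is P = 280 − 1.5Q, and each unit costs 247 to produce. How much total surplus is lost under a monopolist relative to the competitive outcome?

DWL = 90.75

Under competition P = MC = 247, so Q = (280 − 247)/1.5 = 22.
The monopolist equates marginal revenue to marginal cost: 280 − 3Q = 247, so Q = 11. From demand, P = 263.5.
DWL is the triangle between Q = 11 and Q = 22: ½·(22 − 11)·(263.5 − 247) = 90.75.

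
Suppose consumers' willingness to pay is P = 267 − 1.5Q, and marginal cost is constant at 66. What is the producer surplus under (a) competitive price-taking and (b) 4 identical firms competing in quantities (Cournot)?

Competition: PS = 0; Cournot: PS = 4309.44

Under competition P = MC = 66, so Q = (267 − 66)/1.5 = 134.
PS = (66 − 66)·134 = 0.
With 4 symmetric Cournot firms, each firm's FOC gives 267 − 7.5q = 66, so q = 26.8, Q = 4·26.8 = 107.2, and P = 106.2.
PS = (106.2 − 66)·107.2 = 4309.44.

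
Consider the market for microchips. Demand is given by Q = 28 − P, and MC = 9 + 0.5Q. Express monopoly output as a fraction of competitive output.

Q_m/Q_c = 0.6

Inverting demand: P = 28 − Q.
The monopolist equates marginal revenue to marginal cost: 28 − 2Q = 9 + 0.5Q, so Q = 7.6. From demand, P = 20.4.
Competitive equilibrium sets price equal to marginal cost: 28 − Q = 9 + 0.5Q, so Q = 38/3 and P = 46/3.
Ratio Q_m/Q_c = 7.6/(38/3) = 0.6.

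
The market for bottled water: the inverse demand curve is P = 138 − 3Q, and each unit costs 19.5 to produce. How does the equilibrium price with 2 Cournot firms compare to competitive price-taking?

Cournot: P = 59; Competition: P = 19.5

Cournot with 2 identical firms: the symmetric best-response condition is 138 − 9q = 19.5. Each firm produces q = 79/6, total output Q = 79/3, price P = 59.
Competitive firms price at marginal cost: P = 19.5, giving Q = 39.5.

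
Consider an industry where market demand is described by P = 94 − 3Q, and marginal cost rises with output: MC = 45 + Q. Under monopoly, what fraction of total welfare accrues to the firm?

A monopolist chooses Q where MR = MC. MR = 94 − 6Q; setting this equal to 45 + Q gives Q = 7 and P = 73.
CS = ½·(94 − 73)·7 = 73.5.
PS = P·Q − VC(Q) = 73·7 − (45·7 + ½·1·7²) = 171.5.
Share captured = PS/TS = 171.5/245 = 0.7.

PS/TS = 0.7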